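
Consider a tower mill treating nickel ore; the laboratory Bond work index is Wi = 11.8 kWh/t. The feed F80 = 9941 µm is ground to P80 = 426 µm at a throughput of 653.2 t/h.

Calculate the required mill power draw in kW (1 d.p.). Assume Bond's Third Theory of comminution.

P = 2961.4 kW

W = 10 Wi (1/√P80 − 1/√F80)  [Bond]
W = 10·11.8·(1/√426 − 1/√9941) = 10·11.8·(0.038421) = 4.5336 kWh/t
Mill draw = 4.5336 × 653.2 = 2961.4 kW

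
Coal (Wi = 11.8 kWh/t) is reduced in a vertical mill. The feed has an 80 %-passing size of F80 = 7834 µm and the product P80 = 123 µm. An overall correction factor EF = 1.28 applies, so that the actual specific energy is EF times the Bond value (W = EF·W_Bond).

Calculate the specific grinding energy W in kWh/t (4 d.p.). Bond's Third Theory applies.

W = 11.9123 kWh/t

W_Bond = 10·Wi·(1/√P₈₀ − 1/√F₈₀)
1/√123 = 0.090167;  1/√7834 = 0.011298
W = 10·11.8·(0.090167 − 0.011298) = 9.3065 kWh/t
Apply correction: 9.3065 × 1.28 = 11.9123 kWh/t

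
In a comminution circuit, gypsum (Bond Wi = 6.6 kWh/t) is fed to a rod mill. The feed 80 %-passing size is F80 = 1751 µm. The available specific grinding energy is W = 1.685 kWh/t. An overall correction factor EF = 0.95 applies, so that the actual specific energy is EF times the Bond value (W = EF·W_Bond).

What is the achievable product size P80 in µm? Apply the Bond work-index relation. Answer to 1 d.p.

W_Bond = 10·Wi·(1/√P₈₀ − 1/√F₈₀)
W_Bond = W / EF = 1.685 / 0.95 = 1.7737 kWh/t
P80^(−½) = W_Bond/(10 Wi) + F80^(−½)
  = 1.7737/(10·6.6) + 1/√1751 = 0.026874 + 0.023898 = 0.050772
P80 = (1/0.050772)² = 19.6960² = 387.93 µm

P80 = 387.9 µm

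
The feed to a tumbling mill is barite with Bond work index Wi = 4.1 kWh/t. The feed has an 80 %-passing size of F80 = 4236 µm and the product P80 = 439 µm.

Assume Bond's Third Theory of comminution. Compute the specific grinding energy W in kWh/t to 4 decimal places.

W = 1.3269 kWh/t

Bond: W = 10·Wi·(1/√P80 − 1/√F80)
1/√439 = 0.047727;  1/√4236 = 0.015365
W = 10·4.1·(0.047727 − 0.015365) = 1.3269 kWh/t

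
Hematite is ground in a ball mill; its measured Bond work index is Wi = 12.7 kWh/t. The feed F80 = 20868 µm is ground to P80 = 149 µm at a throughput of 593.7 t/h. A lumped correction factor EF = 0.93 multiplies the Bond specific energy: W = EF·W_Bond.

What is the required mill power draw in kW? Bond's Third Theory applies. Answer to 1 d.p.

W_Bond = 10·Wi·(1/√P₈₀ − 1/√F₈₀)
W = 10·12.7·(1/√149 − 1/√20868) = 10·12.7·(0.075001) = 9.5251 kWh/t
W_actual = 0.93 × 9.5251 = 8.8583 kWh/t
P_mill = W·ṁ = 8.8583·593.7 = 5259.2 kW

P = 5259.2 kW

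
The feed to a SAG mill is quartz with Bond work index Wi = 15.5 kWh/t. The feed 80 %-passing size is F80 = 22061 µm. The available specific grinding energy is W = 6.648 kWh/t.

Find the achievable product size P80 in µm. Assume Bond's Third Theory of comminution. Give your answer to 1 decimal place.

P80 = 406.1 µm

W = 10·Wi·(P80^(-½) − F80^(-½))
⇒ 1/√P80 = W/(10 Wi) + 1/√F80
  = 6.6480/(10·15.5) + 1/√22061 = 0.042890 + 0.006733 = 0.049623
P80 = (1/0.049623)² = 20.1519² = 406.10 µm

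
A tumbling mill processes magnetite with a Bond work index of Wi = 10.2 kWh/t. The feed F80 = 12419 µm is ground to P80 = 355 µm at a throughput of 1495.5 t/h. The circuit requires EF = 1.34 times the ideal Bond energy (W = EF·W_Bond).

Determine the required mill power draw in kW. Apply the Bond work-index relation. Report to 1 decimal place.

P = 9014.5 kW

Bond:  W = 10 Wi (1/√P − 1/√F)
W = 10·10.2·(1/√355 − 1/√12419) = 10·10.2·(0.044101) = 4.4983 kWh/t
Corrected W = EF·W_Bond = 1.34·4.4983 = 6.0277 kWh/t
Power = W × throughput = 6.0277 kWh/t × 1495.5 t/h = 9014.5 kW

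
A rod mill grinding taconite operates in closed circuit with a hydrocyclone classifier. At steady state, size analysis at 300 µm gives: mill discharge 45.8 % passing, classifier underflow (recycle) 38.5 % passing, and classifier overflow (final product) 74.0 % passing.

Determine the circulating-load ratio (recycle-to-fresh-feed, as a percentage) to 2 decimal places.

Classifier node, passing 300 µm:
(1+r)d = ru + o → r = (o−d)/(d−u)
r = (74.0 − 45.8)/(45.8 − 38.5) = 28.2/7.3 = 3.8630
CL = 100·r = 386.30 %

CL = 386.30 %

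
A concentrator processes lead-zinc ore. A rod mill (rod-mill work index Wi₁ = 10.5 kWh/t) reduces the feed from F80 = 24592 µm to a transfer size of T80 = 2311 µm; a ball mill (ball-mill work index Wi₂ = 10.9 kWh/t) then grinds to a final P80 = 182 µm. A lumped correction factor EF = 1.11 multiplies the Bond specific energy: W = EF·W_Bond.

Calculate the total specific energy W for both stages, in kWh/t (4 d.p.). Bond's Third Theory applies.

W = 8.1328 kWh/t

Bond:  W = 10 Wi (1/√P − 1/√F)
Stage 1 (24592→2311 µm, Wi₁=10.5): W₁ = 10·10.5·(0.020802 − 0.006377) = 1.5146 kWh/t
Stage 2 (2311→182 µm, Wi₂=10.9): W₂ = 10·10.9·(0.074125 − 0.020802) = 5.8122 kWh/t
W = W₁ + W₂ = 1.5146 + 5.8122 = 7.3268 kWh/t
With EF = 1.11: W = 7.3268·1.11 = 8.1328 kWh/t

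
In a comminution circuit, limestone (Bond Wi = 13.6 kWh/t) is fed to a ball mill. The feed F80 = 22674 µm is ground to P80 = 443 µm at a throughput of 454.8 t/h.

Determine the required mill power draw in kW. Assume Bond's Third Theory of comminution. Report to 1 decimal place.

Bond: W = 10·Wi·(1/√P80 − 1/√F80)
W = 10·13.6·(1/√443 − 1/√22674) = 10·13.6·(0.040870) = 5.5584 kWh/t
Mill draw = 5.5584 × 454.8 = 2527.9 kW

P = 2527.9 kW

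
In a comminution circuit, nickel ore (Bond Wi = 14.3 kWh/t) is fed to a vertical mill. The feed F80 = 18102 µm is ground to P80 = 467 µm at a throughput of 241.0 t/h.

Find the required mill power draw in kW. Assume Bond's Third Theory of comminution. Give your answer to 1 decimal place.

P = 1338.6 kW

W = 10 Wi / √P80 − 10 Wi / √F80
W = 10·14.3·(1/√467 − 1/√18102) = 10·14.3·(0.038842) = 5.5544 kWh/t
P_mill = W·ṁ = 5.5544·241.0 = 1338.6 kW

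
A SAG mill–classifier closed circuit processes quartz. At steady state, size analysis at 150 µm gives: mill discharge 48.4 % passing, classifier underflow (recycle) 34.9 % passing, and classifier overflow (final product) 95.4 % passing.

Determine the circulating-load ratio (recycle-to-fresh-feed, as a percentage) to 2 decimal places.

CL = 348.15 %

Let r = R/F. Size balance at 150 µm:
(1+r)·d = r·u + o ⇒ r = (o−d)/(d−u)
r = (95.4 − 48.4)/(48.4 − 34.9) = 47.0/13.5 = 3.4815
CL = 100·r = 348.15 %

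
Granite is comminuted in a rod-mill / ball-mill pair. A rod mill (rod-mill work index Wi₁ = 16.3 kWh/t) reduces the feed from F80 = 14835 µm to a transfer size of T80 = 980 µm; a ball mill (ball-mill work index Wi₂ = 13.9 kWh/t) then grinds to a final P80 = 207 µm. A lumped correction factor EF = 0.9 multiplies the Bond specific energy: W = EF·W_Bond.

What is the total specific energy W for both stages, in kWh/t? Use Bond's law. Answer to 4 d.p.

W = 8.1806 kWh/t

W = 10 Wi (1/√P80 − 1/√F80)  [Bond]
Stage 1 (14835→980 µm, Wi₁=16.3): W₁ = 10·16.3·(0.031944 − 0.008210) = 3.8686 kWh/t
Stage 2 (980→207 µm, Wi₂=13.9): W₂ = 10·13.9·(0.069505 − 0.031944) = 5.2210 kWh/t
W = W₁ + W₂ = 3.8686 + 5.2210 = 9.0895 kWh/t
Apply correction: 9.0895 × 0.9 = 8.1806 kWh/t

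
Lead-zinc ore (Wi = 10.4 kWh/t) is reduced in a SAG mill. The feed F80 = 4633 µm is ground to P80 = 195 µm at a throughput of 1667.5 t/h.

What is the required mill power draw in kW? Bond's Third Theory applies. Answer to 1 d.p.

P = 9871.0 kW

Bond: W = 10·Wi·(1/√P80 − 1/√F80)
W = 10·10.4·(1/√195 − 1/√4633) = 10·10.4·(0.056920) = 5.9197 kWh/t
Power = W × throughput = 5.9197 kWh/t × 1667.5 t/h = 9871.0 kW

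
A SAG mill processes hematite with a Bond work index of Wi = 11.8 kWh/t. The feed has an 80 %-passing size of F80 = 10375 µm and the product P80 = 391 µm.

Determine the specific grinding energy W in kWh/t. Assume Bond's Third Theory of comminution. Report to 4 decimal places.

W = 10 Wi (P80^-0.5 − F80^-0.5)
1/√391 = 0.050572;  1/√10375 = 0.009818
W = 10·11.8·(0.050572 − 0.009818) = 4.8090 kWh/t

W = 4.8090 kWh/t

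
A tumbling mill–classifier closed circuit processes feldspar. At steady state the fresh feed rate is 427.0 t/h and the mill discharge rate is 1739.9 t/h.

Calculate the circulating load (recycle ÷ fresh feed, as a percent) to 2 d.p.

Mill node: discharge = fresh + recycle.
R = M − F = 1739.9 − 427.0 = 1312.9 t/h
CL = 100·R/F = 100·1312.9/427.0 = 307.47 %

CL = 307.47 %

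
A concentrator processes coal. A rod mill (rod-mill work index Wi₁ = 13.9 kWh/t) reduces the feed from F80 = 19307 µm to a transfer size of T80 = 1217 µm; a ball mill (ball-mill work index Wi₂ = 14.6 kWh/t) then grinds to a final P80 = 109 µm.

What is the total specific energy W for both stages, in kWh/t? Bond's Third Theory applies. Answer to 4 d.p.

W = 12.7832 kWh/t

W = 10 Wi (1/√P80 − 1/√F80)  [Bond]
Stage 1 (19307→1217 µm, Wi₁=13.9): W₁ = 10·13.9·(0.028665 − 0.007197) = 2.9841 kWh/t
Stage 2 (1217→109 µm, Wi₂=14.6): W₂ = 10·14.6·(0.095783 − 0.028665) = 9.7991 kWh/t
W = W₁ + W₂ = 2.9841 + 9.7991 = 12.7832 kWh/t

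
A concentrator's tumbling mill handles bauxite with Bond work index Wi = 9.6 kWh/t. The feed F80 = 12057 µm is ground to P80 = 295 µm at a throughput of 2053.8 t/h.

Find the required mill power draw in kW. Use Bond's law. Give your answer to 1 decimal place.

Bond: W = 10·Wi·(1/√P80 − 1/√F80)
W = 10·9.6·(1/√295 − 1/√12057) = 10·9.6·(0.049115) = 4.7151 kWh/t
P = W·T = 4.7151·2053.8 = 9683.8 kW

P = 9683.8 kW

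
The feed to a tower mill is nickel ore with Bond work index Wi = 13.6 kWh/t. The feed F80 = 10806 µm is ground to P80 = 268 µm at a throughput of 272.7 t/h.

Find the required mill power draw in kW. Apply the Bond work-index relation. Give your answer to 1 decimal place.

W_Bond = 10·Wi·(1/√P₈₀ − 1/√F₈₀)
W = 10·13.6·(1/√268 − 1/√10806) = 10·13.6·(0.051465) = 6.9992 kWh/t
Mill draw = 6.9992 × 272.7 = 1908.7 kW

P = 1908.7 kW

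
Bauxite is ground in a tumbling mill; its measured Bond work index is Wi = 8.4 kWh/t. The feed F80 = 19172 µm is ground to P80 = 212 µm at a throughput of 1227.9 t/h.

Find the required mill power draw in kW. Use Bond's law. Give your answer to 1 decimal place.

Bond:  W = 10 Wi (1/√P − 1/√F)
W = 10·8.4·(1/√212 − 1/√19172) = 10·8.4·(0.061458) = 5.1625 kWh/t
P = W·T = 5.1625·1227.9 = 6339.0 kW

P = 6339.0 kW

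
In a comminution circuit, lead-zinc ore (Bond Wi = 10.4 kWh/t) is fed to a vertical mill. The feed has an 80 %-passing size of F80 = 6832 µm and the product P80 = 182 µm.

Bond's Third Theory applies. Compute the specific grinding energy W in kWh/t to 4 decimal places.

W = 6.4508 kWh/t

Bond: W = 10·Wi·(1/√P80 − 1/√F80)
1/√182 = 0.074125;  1/√6832 = 0.012098
W = 10·10.4·(0.074125 − 0.012098) = 6.4508 kWh/t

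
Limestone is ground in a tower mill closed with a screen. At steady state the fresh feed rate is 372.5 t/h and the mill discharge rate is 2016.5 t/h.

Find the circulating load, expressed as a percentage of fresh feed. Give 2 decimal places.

Discharge = new feed + return, hence
R = M − F = 2016.5 − 372.5 = 1644.0 t/h
CL = 100·R/F = 100·1644.0/372.5 = 441.34 %

CL = 441.34 %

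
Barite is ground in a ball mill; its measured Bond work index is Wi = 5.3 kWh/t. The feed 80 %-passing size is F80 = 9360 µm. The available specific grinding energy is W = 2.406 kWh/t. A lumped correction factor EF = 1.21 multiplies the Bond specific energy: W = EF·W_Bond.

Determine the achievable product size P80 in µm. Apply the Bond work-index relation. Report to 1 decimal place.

Bond:  W = 10 Wi (1/√P − 1/√F)
W_Bond = W / EF = 2.406 / 1.21 = 1.9884 kWh/t
P80^(−½) = W_Bond/(10 Wi) + F80^(−½)
  = 1.9884/(10·5.3) + 1/√9360 = 0.037518 + 0.010336 = 0.047854
P80 = (1/0.047854)² = 20.8970² = 436.68 µm

P80 = 436.7 µm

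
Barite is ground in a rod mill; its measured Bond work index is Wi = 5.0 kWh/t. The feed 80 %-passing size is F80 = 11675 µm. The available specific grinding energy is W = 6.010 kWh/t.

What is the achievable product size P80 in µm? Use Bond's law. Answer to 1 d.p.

P80 = 59.7 µm

W = 10 Wi / √P80 − 10 Wi / √F80
⇒ 1/√P80 = W/(10·Wi) + 1/√F80
  = 6.0100/(10·5.0) + 1/√11675 = 0.120200 + 0.009255 = 0.129455
P80 = (1/0.129455)² = 7.7247² = 59.67 µm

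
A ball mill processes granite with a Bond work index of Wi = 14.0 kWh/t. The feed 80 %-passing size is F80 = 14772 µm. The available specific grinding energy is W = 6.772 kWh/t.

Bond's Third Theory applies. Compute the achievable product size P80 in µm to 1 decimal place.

W_Bond = 10·Wi·(1/√P₈₀ − 1/√F₈₀)
⇒ 1/√P80 = W/(10 Wi) + 1/√F80
  = 6.7720/(10·14.0) + 1/√14772 = 0.048371 + 0.008228 = 0.056599
P80 = (1/0.056599)² = 17.6681² = 312.16 µm

P80 = 312.2 µm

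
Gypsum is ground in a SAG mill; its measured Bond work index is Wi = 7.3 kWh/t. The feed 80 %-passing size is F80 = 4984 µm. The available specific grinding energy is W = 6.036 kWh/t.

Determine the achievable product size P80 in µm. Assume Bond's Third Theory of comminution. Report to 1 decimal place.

P80 = 106.6 µm

W_Bond = 10·Wi·(1/√P₈₀ − 1/√F₈₀)
⇒ 1/√P80 = W/(10·Wi) + 1/√F80
  = 6.0360/(10·7.3) + 1/√4984 = 0.082685 + 0.014165 = 0.096850
P80 = (1/0.096850)² = 10.3253² = 106.61 µm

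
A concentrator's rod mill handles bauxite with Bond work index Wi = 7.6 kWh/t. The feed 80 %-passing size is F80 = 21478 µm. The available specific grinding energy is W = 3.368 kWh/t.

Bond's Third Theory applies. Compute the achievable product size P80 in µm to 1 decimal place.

P80 = 382.4 µm

W_Bond = 10·Wi·(1/√P₈₀ − 1/√F₈₀)
⇒ 1/√P80 = W/(10 Wi) + 1/√F80
  = 3.3680/(10·7.6) + 1/√21478 = 0.044316 + 0.006823 = 0.051139
P80 = (1/0.051139)² = 19.5545² = 382.38 µm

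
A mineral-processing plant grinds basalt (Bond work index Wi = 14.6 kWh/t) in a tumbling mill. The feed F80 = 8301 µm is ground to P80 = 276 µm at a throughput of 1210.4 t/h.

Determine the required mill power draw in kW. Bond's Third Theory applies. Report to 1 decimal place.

P = 8697.6 kW

W = 10·Wi·[P80^(−½) − F80^(−½)]
W = 10·14.6·(1/√276 − 1/√8301) = 10·14.6·(0.049217) = 7.1857 kWh/t
P_mill = W·ṁ = 7.1857·1210.4 = 8697.6 kW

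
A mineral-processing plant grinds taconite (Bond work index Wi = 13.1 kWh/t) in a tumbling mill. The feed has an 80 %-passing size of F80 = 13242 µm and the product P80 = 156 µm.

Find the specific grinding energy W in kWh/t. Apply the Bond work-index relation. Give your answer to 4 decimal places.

W = 9.3500 kWh/t

W = 10 Wi (1/√P80 − 1/√F80)  [Bond]
1/√156 = 0.080064;  1/√13242 = 0.008690
W = 10·13.1·(0.080064 − 0.008690) = 9.3500 kWh/t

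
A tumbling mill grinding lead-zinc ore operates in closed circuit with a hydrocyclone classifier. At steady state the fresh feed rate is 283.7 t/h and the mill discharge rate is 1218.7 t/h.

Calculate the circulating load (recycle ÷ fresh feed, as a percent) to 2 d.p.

CL = 329.57 %

M = F + R at steady state, so:
R = M − F = 1218.7 − 283.7 = 935.0 t/h
CL = 100·R/F = 100·935.0/283.7 = 329.57 %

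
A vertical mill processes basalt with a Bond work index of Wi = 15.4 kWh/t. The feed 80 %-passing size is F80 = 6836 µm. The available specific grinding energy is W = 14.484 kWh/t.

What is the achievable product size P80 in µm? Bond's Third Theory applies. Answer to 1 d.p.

W = 10·Wi·(P80^(-½) − F80^(-½))
⇒ 1/√P80 = W/(10·Wi) + 1/√F80
  = 14.4840/(10·15.4) + 1/√6836 = 0.094052 + 0.012095 = 0.106147
P80 = (1/0.106147)² = 9.4209² = 88.75 µm

P80 = 88.8 µm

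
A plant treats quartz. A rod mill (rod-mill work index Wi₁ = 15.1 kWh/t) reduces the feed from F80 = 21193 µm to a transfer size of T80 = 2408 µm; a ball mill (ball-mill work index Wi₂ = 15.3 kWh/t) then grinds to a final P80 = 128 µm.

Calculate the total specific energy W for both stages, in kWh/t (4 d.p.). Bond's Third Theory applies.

W = 12.4454 kWh/t

W = 10 Wi (1/√P80 − 1/√F80)  [Bond]
Stage 1 (21193→2408 µm, Wi₁=15.1): W₁ = 10·15.1·(0.020378 − 0.006869) = 2.0399 kWh/t
Stage 2 (2408→128 µm, Wi₂=15.3): W₂ = 10·15.3·(0.088388 − 0.020378) = 10.4055 kWh/t
W = W₁ + W₂ = 2.0399 + 10.4055 = 12.4454 kWh/t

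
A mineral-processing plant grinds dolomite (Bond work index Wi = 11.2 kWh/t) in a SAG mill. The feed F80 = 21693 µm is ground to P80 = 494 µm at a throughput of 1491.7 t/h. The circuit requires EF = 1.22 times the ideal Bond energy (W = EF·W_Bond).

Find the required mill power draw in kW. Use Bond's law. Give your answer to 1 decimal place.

P = 7786.7 kW

W = 10·Wi·[P80^(−½) − F80^(−½)]
W = 10·11.2·(1/√494 − 1/√21693) = 10·11.2·(0.038203) = 4.2787 kWh/t
Apply correction: 4.2787 × 1.22 = 5.2200 kWh/t
Power = W × throughput = 5.2200 kWh/t × 1491.7 t/h = 7786.7 kW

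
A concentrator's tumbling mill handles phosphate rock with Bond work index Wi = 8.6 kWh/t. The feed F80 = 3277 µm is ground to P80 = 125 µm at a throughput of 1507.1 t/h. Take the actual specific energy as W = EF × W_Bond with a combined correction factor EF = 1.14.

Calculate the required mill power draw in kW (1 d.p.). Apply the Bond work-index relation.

W = 10 Wi (P80^-0.5 − F80^-0.5)
W = 10·8.6·(1/√125 − 1/√3277) = 10·8.6·(0.071974) = 6.1898 kWh/t
Apply correction: 6.1898 × 1.14 = 7.0563 kWh/t
Mill draw = 7.0563 × 1507.1 = 10634.6 kW

P = 10634.6 kW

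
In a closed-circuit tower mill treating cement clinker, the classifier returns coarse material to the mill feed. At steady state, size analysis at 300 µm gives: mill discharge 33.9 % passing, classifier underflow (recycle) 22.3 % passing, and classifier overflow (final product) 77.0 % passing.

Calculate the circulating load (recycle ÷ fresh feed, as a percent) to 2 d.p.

CL = 371.55 %

Balance %-passing 300 µm (r = R/F):
r = (o − d)/(d − u)
r = (77.0 − 33.9)/(33.9 − 22.3) = 43.1/11.6 = 3.7155
CL = 100·r = 371.55 %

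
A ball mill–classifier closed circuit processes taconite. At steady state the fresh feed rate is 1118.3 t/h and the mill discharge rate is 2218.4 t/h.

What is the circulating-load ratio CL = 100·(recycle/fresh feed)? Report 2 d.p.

CL = 98.37 %

Discharge = new feed + return, hence
R = M − F = 2218.4 − 1118.3 = 1100.1 t/h
CL = 100·R/F = 100·1100.1/1118.3 = 98.37 %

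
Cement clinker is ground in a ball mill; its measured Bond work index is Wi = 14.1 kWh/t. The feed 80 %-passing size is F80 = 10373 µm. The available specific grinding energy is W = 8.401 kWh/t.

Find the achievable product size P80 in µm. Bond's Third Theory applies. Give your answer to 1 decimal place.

P80 = 207.6 µm

W = 10 Wi (1/√P80 − 1/√F80)  [Bond]
⇒ 1/√P80 = W/(10 Wi) + 1/√F80
  = 8.4010/(10·14.1) + 1/√10373 = 0.059582 + 0.009819 = 0.069400
P80 = (1/0.069400)² = 14.4092² = 207.62 µm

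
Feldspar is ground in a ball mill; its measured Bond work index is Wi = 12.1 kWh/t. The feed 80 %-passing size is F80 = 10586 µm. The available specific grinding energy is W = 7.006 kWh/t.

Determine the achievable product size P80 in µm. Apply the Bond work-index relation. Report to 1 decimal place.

P80 = 218.7 µm

W = 10 Wi (P80^-0.5 − F80^-0.5)
1/√P80 = 1/√F80 + W/(10·Wi)
  = 7.0060/(10·12.1) + 1/√10586 = 0.057901 + 0.009719 = 0.067620
P80 = (1/0.067620)² = 14.7885² = 218.70 µm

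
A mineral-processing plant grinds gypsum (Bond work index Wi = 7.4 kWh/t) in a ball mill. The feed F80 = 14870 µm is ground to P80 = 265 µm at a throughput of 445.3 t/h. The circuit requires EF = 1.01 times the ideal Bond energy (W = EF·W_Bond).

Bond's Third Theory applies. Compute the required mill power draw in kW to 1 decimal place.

W = 10 Wi (1/√P80 − 1/√F80)  [Bond]
W = 10·7.4·(1/√265 − 1/√14870) = 10·7.4·(0.053229) = 3.9389 kWh/t
Apply correction: 3.9389 × 1.01 = 3.9783 kWh/t
Mill draw = 3.9783 × 445.3 = 1771.6 kW

P = 1771.6 kW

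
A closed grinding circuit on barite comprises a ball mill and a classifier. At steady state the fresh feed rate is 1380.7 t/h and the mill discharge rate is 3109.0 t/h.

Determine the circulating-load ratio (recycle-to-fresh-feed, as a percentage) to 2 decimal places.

Discharge = new feed + return, hence
R = M − F = 3109.0 − 1380.7 = 1728.3 t/h
CL = 100·R/F = 100·1728.3/1380.7 = 125.18 %

CL = 125.18 %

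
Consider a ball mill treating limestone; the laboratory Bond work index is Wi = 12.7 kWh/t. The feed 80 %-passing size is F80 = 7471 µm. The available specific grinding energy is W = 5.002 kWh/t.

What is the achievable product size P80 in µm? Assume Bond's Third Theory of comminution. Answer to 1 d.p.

P80 = 385.1 µm

Bond: W = 10·Wi·(1/√P80 − 1/√F80)
1/√P80 = 1/√F80 + W/(10·Wi)
  = 5.0020/(10·12.7) + 1/√7471 = 0.039386 + 0.011569 = 0.050955
P80 = (1/0.050955)² = 19.6251² = 385.14 µm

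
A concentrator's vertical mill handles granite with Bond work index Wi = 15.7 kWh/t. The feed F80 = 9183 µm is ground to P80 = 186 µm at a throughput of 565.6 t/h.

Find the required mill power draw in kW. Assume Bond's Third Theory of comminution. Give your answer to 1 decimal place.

P = 5584.4 kW

Bond: W = 10·Wi·(1/√P80 − 1/√F80)
W = 10·15.7·(1/√186 − 1/√9183) = 10·15.7·(0.062888) = 9.8734 kWh/t
P = W·T = 9.8734·565.6 = 5584.4 kW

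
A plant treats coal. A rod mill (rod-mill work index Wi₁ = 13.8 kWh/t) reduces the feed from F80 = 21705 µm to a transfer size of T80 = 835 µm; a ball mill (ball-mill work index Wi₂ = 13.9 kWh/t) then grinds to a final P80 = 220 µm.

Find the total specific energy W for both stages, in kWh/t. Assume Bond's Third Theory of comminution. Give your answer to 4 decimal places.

W = 10·Wi·(P80^(-½) − F80^(-½))
Stage 1 (21705→835 µm, Wi₁=13.8): W₁ = 10·13.8·(0.034606 − 0.006788) = 3.8390 kWh/t
Stage 2 (835→220 µm, Wi₂=13.9): W₂ = 10·13.9·(0.067420 − 0.034606) = 4.5611 kWh/t
W = W₁ + W₂ = 3.8390 + 4.5611 = 8.4001 kWh/t

W = 8.4001 kWh/t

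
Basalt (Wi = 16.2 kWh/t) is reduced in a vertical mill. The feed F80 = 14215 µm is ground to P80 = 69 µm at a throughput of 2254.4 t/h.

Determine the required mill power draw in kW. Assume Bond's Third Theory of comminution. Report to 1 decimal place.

P = 40903.3 kW

W = 10 Wi / √P80 − 10 Wi / √F80
W = 10·16.2·(1/√69 − 1/√14215) = 10·16.2·(0.111998) = 18.1438 kWh/t
P = W·T = 18.1438·2254.4 = 40903.3 kW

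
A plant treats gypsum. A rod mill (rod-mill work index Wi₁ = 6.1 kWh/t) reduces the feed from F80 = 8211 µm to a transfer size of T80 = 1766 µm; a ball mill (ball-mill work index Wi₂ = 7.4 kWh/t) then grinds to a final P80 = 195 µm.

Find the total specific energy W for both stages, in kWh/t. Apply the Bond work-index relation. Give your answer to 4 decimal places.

W = 4.3167 kWh/t

W = 10·Wi·(P80^(-½) − F80^(-½))
Stage 1 (8211→1766 µm, Wi₁=6.1): W₁ = 10·6.1·(0.023796 − 0.011036) = 0.7784 kWh/t
Stage 2 (1766→195 µm, Wi₂=7.4): W₂ = 10·7.4·(0.071611 − 0.023796) = 3.5383 kWh/t
W = W₁ + W₂ = 0.7784 + 3.5383 = 4.3167 kWh/t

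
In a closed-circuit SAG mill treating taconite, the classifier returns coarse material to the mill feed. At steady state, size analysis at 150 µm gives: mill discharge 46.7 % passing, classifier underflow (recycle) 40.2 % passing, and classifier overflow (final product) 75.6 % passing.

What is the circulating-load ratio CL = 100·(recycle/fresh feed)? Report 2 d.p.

CL = 444.62 %

Mass balance on the −150 µm fraction:
(1+r)d = ru + o → r = (o−d)/(d−u)
r = (75.6 − 46.7)/(46.7 − 40.2) = 28.9/6.5 = 4.4462
CL = 100·r = 444.62 %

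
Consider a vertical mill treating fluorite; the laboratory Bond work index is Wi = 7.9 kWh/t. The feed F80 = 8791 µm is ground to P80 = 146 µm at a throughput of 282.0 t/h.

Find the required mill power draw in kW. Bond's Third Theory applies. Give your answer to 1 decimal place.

Bond:  W = 10 Wi (1/√P − 1/√F)
W = 10·7.9·(1/√146 − 1/√8791) = 10·7.9·(0.072095) = 5.6955 kWh/t
Mill draw = 5.6955 × 282.0 = 1606.1 kW

P = 1606.1 kW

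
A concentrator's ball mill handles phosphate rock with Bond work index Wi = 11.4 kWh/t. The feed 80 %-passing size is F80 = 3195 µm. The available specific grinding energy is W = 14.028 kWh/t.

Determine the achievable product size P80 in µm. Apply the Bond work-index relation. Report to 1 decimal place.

W = 10 Wi (1/√P80 − 1/√F80)  [Bond]
⇒ 1/√P80 = W/(10·Wi) + 1/√F80
  = 14.0280/(10·11.4) + 1/√3195 = 0.123053 + 0.017691 = 0.140744
P80 = (1/0.140744)² = 7.1051² = 50.48 µm

P80 = 50.5 µm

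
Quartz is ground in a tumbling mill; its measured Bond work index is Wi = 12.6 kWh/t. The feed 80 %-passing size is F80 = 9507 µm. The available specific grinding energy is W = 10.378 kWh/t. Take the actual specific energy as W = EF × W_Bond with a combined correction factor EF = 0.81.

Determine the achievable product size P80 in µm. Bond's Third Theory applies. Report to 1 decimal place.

P80 = 79.8 µm

W = 10·Wi·[P80^(−½) − F80^(−½)]
W_Bond = W / EF = 10.378 / 0.81 = 12.8123 kWh/t
⇒ 1/√P80 = W_Bond/(10·Wi) + 1/√F80
  = 12.8123/(10·12.6) + 1/√9507 = 0.101685 + 0.010256 = 0.111941
P80 = (1/0.111941)² = 8.9333² = 79.80 µm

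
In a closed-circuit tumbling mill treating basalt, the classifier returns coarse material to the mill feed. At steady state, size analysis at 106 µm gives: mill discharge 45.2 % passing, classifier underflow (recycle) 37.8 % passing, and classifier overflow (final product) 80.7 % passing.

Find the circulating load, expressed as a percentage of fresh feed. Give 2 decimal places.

Balance %-passing 106 µm (r = R/F):
Fd + Rd = Ru + Fo ⇒ R/F = (o−d)/(d−u)
r = (80.7 − 45.2)/(45.2 − 37.8) = 35.5/7.4 = 4.7973
CL = 100·r = 479.73 %

CL = 479.73 %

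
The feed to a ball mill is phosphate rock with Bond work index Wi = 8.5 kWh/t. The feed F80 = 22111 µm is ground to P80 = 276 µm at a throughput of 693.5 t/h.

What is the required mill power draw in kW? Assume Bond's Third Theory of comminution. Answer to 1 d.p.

P = 3151.8 kW

W = 10 Wi / √P80 − 10 Wi / √F80
W = 10·8.5·(1/√276 − 1/√22111) = 10·8.5·(0.053468) = 4.5448 kWh/t
Power = W × throughput = 4.5448 kWh/t × 693.5 t/h = 3151.8 kW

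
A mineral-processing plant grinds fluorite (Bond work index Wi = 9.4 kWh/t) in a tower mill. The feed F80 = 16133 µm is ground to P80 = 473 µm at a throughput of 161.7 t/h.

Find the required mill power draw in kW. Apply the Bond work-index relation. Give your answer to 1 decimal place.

P = 579.2 kW

W = 10 Wi (P80^-0.5 − F80^-0.5)
W = 10·9.4·(1/√473 − 1/√16133) = 10·9.4·(0.038107) = 3.5821 kWh/t
Mill draw = 3.5821 × 161.7 = 579.2 kW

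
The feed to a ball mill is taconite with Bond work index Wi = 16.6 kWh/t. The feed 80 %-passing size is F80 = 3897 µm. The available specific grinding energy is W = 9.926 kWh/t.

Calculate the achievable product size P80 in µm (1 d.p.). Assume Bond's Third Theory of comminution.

W = 10 Wi / √P80 − 10 Wi / √F80
1/√P80 = 1/√F80 + W/(10·Wi)
  = 9.9260/(10·16.6) + 1/√3897 = 0.059795 + 0.016019 = 0.075814
P80 = (1/0.075814)² = 13.1901² = 173.98 µm

P80 = 174.0 µm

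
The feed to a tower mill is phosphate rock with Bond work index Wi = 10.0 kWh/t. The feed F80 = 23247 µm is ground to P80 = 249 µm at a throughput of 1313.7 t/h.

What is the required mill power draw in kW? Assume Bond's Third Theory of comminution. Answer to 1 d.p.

W = 10·Wi·[P80^(−½) − F80^(−½)]
W = 10·10.0·(1/√249 − 1/√23247) = 10·10.0·(0.056814) = 5.6814 kWh/t
P_mill = W·ṁ = 5.6814·1313.7 = 7463.6 kW

P = 7463.6 kW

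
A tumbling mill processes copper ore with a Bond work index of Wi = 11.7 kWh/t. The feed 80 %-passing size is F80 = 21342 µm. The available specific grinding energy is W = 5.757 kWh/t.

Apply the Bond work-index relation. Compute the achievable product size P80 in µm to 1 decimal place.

P80 = 318.3 µm

Bond:  W = 10 Wi (1/√P − 1/√F)
⇒ 1/√P80 = W/(10·Wi) + 1/√F80
  = 5.7570/(10·11.7) + 1/√21342 = 0.049205 + 0.006845 = 0.056050
P80 = (1/0.056050)² = 17.8411² = 318.31 µm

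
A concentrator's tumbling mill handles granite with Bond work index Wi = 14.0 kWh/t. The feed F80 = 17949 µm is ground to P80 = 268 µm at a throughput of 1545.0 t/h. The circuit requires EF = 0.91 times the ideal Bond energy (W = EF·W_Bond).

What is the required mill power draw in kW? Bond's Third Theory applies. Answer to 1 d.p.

Bond: W = 10·Wi·(1/√P80 − 1/√F80)
W = 10·14.0·(1/√268 − 1/√17949) = 10·14.0·(0.053621) = 7.5069 kWh/t
Apply correction: 7.5069 × 0.91 = 6.8313 kWh/t
Mill draw = 6.8313 × 1545.0 = 10554.3 kW

P = 10554.3 kW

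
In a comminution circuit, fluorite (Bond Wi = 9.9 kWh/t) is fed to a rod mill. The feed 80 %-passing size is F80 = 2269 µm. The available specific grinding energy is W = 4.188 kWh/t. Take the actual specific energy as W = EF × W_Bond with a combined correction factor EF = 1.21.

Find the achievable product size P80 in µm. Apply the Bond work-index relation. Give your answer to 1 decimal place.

W_Bond = 10·Wi·(1/√P₈₀ − 1/√F₈₀)
W_Bond = W / EF = 4.188 / 1.21 = 3.4612 kWh/t
1/√P80 = 1/√F80 + W_Bond/(10·Wi)
  = 3.4612/(10·9.9) + 1/√2269 = 0.034961 + 0.020993 = 0.055955
P80 = (1/0.055955)² = 17.8716² = 319.40 µm

P80 = 319.4 µm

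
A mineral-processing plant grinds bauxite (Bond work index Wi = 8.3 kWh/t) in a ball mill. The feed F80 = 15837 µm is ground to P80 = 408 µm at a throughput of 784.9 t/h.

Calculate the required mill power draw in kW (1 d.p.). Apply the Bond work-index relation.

P = 2707.6 kW

W = 10 Wi / √P80 − 10 Wi / √F80
W = 10·8.3·(1/√408 − 1/√15837) = 10·8.3·(0.041561) = 3.4496 kWh/t
P_mill = W·ṁ = 3.4496·784.9 = 2707.6 kW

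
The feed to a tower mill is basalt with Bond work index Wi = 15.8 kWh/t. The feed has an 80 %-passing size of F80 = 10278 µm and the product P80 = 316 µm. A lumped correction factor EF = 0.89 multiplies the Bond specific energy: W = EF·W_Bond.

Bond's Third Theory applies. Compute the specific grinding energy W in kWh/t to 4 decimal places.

W = 10·Wi·[P80^(−½) − F80^(−½)]
1/√316 = 0.056254;  1/√10278 = 0.009864
W = 10·15.8·(0.056254 − 0.009864) = 7.3297 kWh/t
W_actual = 0.89 × 7.3297 = 6.5234 kWh/t

W = 6.5234 kWh/t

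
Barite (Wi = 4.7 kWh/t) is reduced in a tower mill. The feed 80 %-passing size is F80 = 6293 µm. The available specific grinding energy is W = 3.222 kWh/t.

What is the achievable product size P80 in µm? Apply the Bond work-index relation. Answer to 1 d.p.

W = 10·Wi·[P80^(−½) − F80^(−½)]
⇒ 1/√P80 = W/(10 Wi) + 1/√F80
  = 3.2220/(10·4.7) + 1/√6293 = 0.068553 + 0.012606 = 0.081159
P80 = (1/0.081159)² = 12.3215² = 151.82 µm

P80 = 151.8 µm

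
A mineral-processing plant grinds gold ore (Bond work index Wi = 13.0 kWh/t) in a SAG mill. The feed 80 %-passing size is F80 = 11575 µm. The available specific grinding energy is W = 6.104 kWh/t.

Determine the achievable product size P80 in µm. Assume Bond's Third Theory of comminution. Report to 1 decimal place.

P80 = 316.1 µm

W = 10·Wi·(P80^(-½) − F80^(-½))
P80^-0.5 = F80^-0.5 + W/(10 Wi)
  = 6.1040/(10·13.0) + 1/√11575 = 0.046954 + 0.009295 = 0.056249
P80 = (1/0.056249)² = 17.7782² = 316.06 µm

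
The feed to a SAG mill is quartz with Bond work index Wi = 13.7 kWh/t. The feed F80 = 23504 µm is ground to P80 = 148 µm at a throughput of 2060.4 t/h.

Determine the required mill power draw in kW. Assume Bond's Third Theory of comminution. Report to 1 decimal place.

W = 10 Wi (P80^-0.5 − F80^-0.5)
W = 10·13.7·(1/√148 − 1/√23504) = 10·13.7·(0.075677) = 10.3677 kWh/t
P_mill = W·ṁ = 10.3677·2060.4 = 21361.6 kW

P = 21361.6 kW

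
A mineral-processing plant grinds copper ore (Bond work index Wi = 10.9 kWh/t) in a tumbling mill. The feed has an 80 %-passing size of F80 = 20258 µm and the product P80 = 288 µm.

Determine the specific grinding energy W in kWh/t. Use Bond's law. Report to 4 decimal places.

W = 10 Wi (1/√P80 − 1/√F80)  [Bond]
1/√288 = 0.058926;  1/√20258 = 0.007026
W = 10·10.9·(0.058926 − 0.007026) = 5.6571 kWh/t

W = 5.6571 kWh/t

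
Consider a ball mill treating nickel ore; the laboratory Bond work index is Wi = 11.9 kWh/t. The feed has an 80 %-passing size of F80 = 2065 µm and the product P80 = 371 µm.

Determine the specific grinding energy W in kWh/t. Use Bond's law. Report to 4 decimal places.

W = 10 Wi (P80^-0.5 − F80^-0.5)
1/√371 = 0.051917;  1/√2065 = 0.022006
W = 10·11.9·(0.051917 − 0.022006) = 3.5595 kWh/t

W = 3.5595 kWh/t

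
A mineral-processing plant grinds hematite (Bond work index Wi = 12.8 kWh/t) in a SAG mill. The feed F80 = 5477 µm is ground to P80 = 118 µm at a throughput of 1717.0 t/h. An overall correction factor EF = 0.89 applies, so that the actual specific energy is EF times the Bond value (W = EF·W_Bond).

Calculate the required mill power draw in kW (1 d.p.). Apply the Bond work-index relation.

W = 10·Wi·[P80^(−½) − F80^(−½)]
W = 10·12.8·(1/√118 − 1/√5477) = 10·12.8·(0.078545) = 10.0538 kWh/t
W_actual = 0.89 × 10.0538 = 8.9479 kWh/t
P = W·T = 8.9479·1717.0 = 15363.5 kW

P = 15363.5 kW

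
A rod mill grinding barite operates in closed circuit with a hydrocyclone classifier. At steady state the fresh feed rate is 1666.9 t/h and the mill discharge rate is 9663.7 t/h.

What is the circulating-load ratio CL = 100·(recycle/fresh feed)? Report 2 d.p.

CL = 479.74 %

Steady state: M = F + R.
R = M − F = 9663.7 − 1666.9 = 7996.8 t/h
CL = 100·R/F = 100·7996.8/1666.9 = 479.74 %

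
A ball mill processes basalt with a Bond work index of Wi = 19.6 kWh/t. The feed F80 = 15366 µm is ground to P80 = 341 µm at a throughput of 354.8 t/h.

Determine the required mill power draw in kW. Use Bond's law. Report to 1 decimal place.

P = 3204.9 kW

W = 10 Wi / √P80 − 10 Wi / √F80
W = 10·19.6·(1/√341 − 1/√15366) = 10·19.6·(0.046086) = 9.0328 kWh/t
P_mill = W·ṁ = 9.0328·354.8 = 3204.9 kW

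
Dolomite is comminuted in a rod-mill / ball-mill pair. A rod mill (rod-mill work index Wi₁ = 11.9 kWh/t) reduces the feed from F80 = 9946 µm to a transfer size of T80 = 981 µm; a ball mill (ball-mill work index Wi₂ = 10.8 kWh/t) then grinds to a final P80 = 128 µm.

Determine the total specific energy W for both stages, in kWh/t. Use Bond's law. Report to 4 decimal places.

W = 8.7039 kWh/t

Bond: W = 10·Wi·(1/√P80 − 1/√F80)
Stage 1 (9946→981 µm, Wi₁=11.9): W₁ = 10·11.9·(0.031928 − 0.010027) = 2.6062 kWh/t
Stage 2 (981→128 µm, Wi₂=10.8): W₂ = 10·10.8·(0.088388 − 0.031928) = 6.0978 kWh/t
W = W₁ + W₂ = 2.6062 + 6.0978 = 8.7039 kWh/t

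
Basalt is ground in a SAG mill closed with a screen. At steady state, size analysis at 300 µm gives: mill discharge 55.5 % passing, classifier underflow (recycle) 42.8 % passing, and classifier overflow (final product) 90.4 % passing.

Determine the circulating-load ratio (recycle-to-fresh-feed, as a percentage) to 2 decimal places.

CL = 274.80 %

Let r = R/F. Size balance at 300 µm:
Fd + Rd = Ru + Fo ⇒ R/F = (o−d)/(d−u)
r = (90.4 − 55.5)/(55.5 − 42.8) = 34.9/12.7 = 2.7480
CL = 100·r = 274.80 %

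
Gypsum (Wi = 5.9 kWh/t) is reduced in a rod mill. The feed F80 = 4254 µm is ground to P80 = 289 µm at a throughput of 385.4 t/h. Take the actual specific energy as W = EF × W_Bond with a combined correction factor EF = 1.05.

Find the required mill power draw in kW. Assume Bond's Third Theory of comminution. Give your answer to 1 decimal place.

Bond:  W = 10 Wi (1/√P − 1/√F)
W = 10·5.9·(1/√289 − 1/√4254) = 10·5.9·(0.043491) = 2.5660 kWh/t
W_actual = 1.05 × 2.5660 = 2.6943 kWh/t
P_mill = W·ṁ = 2.6943·385.4 = 1038.4 kW

P = 1038.4 kW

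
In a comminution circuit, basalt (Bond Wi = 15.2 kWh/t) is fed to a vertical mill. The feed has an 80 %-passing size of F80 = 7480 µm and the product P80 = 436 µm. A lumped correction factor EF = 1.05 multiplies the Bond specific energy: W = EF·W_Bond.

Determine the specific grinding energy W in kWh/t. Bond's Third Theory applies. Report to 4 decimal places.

W = 10 Wi (P80^-0.5 − F80^-0.5)
1/√436 = 0.047891;  1/√7480 = 0.011562
W = 10·15.2·(0.047891 − 0.011562) = 5.5220 kWh/t
W_actual = 1.05 × 5.5220 = 5.7981 kWh/t

W = 5.7981 kWh/t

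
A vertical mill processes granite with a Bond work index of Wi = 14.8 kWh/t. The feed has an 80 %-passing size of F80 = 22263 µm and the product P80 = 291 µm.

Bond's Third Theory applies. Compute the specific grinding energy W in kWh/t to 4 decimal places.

Bond: W = 10·Wi·(1/√P80 − 1/√F80)
1/√291 = 0.058621;  1/√22263 = 0.006702
W = 10·14.8·(0.058621 − 0.006702) = 7.6840 kWh/t

W = 7.6840 kWh/t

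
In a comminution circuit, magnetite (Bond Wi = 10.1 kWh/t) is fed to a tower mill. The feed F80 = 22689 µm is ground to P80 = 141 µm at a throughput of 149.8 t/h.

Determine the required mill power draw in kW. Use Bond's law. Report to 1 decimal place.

W = 10·Wi·(P80^(-½) − F80^(-½))
W = 10·10.1·(1/√141 − 1/√22689) = 10·10.1·(0.077576) = 7.8352 kWh/t
P = W·T = 7.8352·149.8 = 1173.7 kW

P = 1173.7 kW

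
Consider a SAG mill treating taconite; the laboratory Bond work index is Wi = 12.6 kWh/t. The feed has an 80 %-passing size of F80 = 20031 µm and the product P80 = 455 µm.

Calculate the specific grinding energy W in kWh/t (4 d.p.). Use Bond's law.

W = 5.0167 kWh/t

W = 10 Wi (1/√P80 − 1/√F80)  [Bond]
1/√455 = 0.046881;  1/√20031 = 0.007066
W = 10·12.6·(0.046881 − 0.007066) = 5.0167 kWh/t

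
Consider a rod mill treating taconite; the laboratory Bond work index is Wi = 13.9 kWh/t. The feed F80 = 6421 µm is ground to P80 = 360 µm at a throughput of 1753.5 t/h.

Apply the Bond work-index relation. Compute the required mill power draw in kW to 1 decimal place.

P = 9804.3 kW

W = 10·Wi·[P80^(−½) − F80^(−½)]
W = 10·13.9·(1/√360 − 1/√6421) = 10·13.9·(0.040225) = 5.5913 kWh/t
P = W·T = 5.5913·1753.5 = 9804.3 kW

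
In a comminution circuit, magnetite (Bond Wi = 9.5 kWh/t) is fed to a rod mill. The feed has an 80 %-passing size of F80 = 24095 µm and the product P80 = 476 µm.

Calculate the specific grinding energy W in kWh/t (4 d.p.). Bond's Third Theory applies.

W = 3.7423 kWh/t

W = 10·Wi·[P80^(−½) − F80^(−½)]
1/√476 = 0.045835;  1/√24095 = 0.006442
W = 10·9.5·(0.045835 − 0.006442) = 3.7423 kWh/t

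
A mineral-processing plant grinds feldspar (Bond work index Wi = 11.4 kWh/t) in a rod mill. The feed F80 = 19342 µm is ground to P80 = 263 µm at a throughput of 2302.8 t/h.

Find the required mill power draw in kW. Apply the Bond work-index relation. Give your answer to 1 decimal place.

P = 14300.0 kW

W_Bond = 10·Wi·(1/√P₈₀ − 1/√F₈₀)
W = 10·11.4·(1/√263 − 1/√19342) = 10·11.4·(0.054472) = 6.2098 kWh/t
P_mill = W·ṁ = 6.2098·2302.8 = 14300.0 kW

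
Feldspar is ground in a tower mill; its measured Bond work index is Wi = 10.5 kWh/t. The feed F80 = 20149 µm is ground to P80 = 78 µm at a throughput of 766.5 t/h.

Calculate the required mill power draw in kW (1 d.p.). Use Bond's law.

P = 8545.9 kW

W = 10·Wi·(P80^(-½) − F80^(-½))
W = 10·10.5·(1/√78 − 1/√20149) = 10·10.5·(0.106183) = 11.1492 kWh/t
Mill draw = 11.1492 × 766.5 = 8545.9 kW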